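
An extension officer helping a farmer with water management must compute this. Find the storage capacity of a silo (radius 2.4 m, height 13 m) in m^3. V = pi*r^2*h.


V = pi * r^2 * h
  = pi * 2.4^2 * 13
  = pi * 5.76 * 13
  = 235.24 m^3


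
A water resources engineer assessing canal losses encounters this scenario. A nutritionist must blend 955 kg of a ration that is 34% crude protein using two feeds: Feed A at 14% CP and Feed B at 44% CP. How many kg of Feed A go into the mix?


parts_A = CP_b - target = 44 - 34 = 10
parts_B = target - CP_a = 34 - 14 = 20
total_parts = 10 + 20 = 30
Feed A = 955 * 10 / 30 = 318.33 kg
Feed B = 955 * 20 / 30 = 636.67 kg

318.33 kg


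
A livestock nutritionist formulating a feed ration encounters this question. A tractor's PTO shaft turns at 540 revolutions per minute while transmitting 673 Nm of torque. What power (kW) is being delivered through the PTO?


P = 2*pi*n*T / 60000
  = 2*pi * 540 * 673 / 60000
  = 2283435.20 / 60000
  = 38.06 kW


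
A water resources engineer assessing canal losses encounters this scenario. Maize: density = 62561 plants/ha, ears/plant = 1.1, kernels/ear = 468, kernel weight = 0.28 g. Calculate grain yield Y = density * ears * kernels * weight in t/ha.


Y = density * ears * kernels * kw
  = 62561 * 1.1 * 468 * 0.28 g/ha
  = 9017792.78 g/ha
  = 9017.79 kg/ha = 9.02 t/ha


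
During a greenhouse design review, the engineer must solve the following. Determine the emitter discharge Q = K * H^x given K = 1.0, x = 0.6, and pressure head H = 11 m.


Q = K * H^x
  = 1.0 * 11^0.6
  = 1.0 * 4.2154
  = 4.22 L/h


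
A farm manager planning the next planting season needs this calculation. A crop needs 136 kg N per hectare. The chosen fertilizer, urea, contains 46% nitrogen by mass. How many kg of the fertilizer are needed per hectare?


Rate = N_required / (N_content / 100)
     = 136 / (46 / 100)
     = 136 / 0.46
     = 295.65 kg/ha


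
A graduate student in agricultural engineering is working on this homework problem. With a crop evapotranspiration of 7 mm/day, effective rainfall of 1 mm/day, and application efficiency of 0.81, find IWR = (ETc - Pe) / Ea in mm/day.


IWR = (ETc - Pe) / Ea
    = (7 - 1) / 0.81
    = 6 / 0.81
    = 7.41 mm/day


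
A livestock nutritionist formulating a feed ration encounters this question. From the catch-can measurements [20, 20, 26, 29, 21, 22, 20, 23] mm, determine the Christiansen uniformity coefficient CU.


xbar = 181 / 8 = 22.625
sum|xi - xbar| = 20.250
CU = 100 * (1 - 20.250 / (8 * 22.625))
   = 100 * (1 - 0.1119)
   = 88.81%


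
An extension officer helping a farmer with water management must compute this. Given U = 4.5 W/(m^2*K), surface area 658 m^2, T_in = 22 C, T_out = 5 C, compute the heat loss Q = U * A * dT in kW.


dT = 22 - (5) = 17 K
Q = U * A * dT
  = 4.5 * 658 * 17
  = 50337 W = 50.34 kW


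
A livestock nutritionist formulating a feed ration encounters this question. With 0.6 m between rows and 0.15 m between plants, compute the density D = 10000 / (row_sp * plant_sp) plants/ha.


D = 10000 / (row_sp * plant_sp)
  = 10000 / (0.6 * 0.15)
  = 10000 / 0.0900
  = 111111.11 plants/ha


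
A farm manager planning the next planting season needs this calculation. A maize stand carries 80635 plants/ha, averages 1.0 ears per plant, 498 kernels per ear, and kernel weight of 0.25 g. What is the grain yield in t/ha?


Y = density * ears * kernels * kw
  = 80635 * 1.0 * 498 * 0.25 g/ha
  = 10039057.50 g/ha
  = 10039.06 kg/ha = 10.04 t/ha


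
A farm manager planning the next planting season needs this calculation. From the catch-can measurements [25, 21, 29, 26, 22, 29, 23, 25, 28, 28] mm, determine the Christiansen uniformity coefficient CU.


xbar = 256 / 10 = 25.600
sum|xi - xbar| = 24
CU = 100 * (1 - 24 / (10 * 25.600))
   = 100 * (1 - 0.0938)
   = 90.63%


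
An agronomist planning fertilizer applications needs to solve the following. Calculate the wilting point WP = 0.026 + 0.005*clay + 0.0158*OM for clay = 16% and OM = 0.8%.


WP = 0.026 + 0.005*16 + 0.0158*0.8
   = 0.026 + 0.0800 + 0.0126
   = 0.1186


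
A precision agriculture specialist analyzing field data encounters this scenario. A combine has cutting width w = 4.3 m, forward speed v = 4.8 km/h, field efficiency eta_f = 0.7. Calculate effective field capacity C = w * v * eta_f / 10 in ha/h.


C = w * v * eta_f / 10
  = 4.3 * 4.8 * 0.7 / 10
  = 14.45 / 10
  = 1.44 ha/h


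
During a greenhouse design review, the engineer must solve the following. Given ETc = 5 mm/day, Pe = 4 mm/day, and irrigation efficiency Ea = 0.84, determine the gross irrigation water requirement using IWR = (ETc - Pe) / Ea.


IWR = (ETc - Pe) / Ea
    = (5 - 4) / 0.84
    = 1 / 0.84
    = 1.19 mm/day


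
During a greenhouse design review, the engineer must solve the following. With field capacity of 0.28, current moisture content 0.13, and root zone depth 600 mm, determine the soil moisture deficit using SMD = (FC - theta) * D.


SMD = (FC - theta) * D
    = (0.28 - 0.13) * 600
    = 0.150 * 600
    = 90 mm


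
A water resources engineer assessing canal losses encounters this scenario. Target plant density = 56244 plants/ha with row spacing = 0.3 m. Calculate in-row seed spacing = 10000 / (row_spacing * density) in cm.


spacing = 10000 / (row_sp * density)
        = 10000 / (0.3 * 56244)
        = 10000 / 16873.20
        = 0.59266 m = 59.27 cm


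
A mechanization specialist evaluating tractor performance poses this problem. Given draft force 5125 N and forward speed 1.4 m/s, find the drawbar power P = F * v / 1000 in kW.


P = F * v / 1000
  = 5125 * 1.4 / 1000
  = 7175 / 1000
  = 7.18 kW


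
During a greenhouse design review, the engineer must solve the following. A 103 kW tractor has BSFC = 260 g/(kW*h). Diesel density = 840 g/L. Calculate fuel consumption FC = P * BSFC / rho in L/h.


FC = P * BSFC / rho_fuel
   = 103 * 260 / 840
   = 26780 / 840
   = 31.88 L/h


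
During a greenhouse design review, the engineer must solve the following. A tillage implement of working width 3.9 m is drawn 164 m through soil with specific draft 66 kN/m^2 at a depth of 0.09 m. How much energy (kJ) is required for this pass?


E = k * d * w * L
  = 66 * 0.09 * 3.9 * 164
  = 3799.22 kJ


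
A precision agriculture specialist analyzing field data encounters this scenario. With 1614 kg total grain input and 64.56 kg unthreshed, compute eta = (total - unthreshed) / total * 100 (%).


eta = (total - unthreshed) / total * 100
    = (1614 - 64.56) / 1614 * 100
    = 1549.44 / 1614 * 100
    = 96%


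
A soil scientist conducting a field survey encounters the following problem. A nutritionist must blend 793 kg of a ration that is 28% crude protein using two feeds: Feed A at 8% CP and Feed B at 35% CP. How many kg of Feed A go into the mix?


parts_A = CP_b - target = 35 - 28 = 7
parts_B = target - CP_a = 28 - 8 = 20
total_parts = 7 + 20 = 27
Feed A = 793 * 7 / 27 = 205.59 kg
Feed B = 793 * 20 / 27 = 587.41 kg

205.59 kg


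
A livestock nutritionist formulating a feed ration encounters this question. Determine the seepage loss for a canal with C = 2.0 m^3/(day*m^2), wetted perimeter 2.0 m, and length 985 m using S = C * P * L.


S = C * P * L
  = 2.0 * 2.0 * 985
  = 3940 m^3/day


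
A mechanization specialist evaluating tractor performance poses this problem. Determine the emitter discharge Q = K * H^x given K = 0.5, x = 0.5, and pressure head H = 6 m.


Q = K * H^x
  = 0.5 * 6^0.5
  = 0.5 * 2.4495
  = 1.22 L/h


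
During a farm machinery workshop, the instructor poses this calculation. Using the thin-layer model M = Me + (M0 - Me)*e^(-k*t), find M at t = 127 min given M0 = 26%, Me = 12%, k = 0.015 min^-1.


M = Me + (M0 - Me) * e^(-k*t)
  = 12 + (26 - 12) * e^(-0.015*127)
  = 12 + 14 * e^(-1.905)
  = 12 + 14 * 0.14882
  = 12 + 2.0835
  = 14.08%


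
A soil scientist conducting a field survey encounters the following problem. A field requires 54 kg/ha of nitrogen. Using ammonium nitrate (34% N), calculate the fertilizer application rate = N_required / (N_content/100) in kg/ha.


Rate = N_required / (N_content / 100)
     = 54 / (34 / 100)
     = 54 / 0.34
     = 158.82 kg/ha


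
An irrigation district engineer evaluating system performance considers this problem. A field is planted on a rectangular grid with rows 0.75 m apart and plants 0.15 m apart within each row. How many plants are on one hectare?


D = 10000 / (row_sp * plant_sp)
  = 10000 / (0.75 * 0.15)
  = 10000 / 0.1125
  = 88888.89 plants/ha


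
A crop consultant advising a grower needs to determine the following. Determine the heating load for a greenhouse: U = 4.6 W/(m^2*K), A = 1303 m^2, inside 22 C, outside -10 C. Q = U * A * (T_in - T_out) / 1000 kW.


dT = 22 - (-10) = 32 K
Q = U * A * dT
  = 4.6 * 1303 * 32
  = 191801.60 W = 191.80 kW


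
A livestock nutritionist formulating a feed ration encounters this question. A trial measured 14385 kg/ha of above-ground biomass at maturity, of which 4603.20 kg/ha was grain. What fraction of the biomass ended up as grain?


HI = grain_yield / biomass
   = 4603.20 / 14385
   = 0.32


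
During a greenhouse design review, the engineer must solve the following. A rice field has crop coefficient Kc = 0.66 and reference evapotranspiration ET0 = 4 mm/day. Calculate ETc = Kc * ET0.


ETc = Kc * ET0
    = 0.66 * 4
    = 2.64 mm/day


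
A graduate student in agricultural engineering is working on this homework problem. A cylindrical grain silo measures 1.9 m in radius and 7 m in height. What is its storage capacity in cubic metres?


V = pi * r^2 * h
  = pi * 1.9^2 * 7
  = pi * 3.61 * 7
  = 79.39 m^3


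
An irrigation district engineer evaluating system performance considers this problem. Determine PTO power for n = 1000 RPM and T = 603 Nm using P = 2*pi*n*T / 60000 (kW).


P = 2*pi*n*T / 60000
  = 2*pi * 1000 * 603 / 60000
  = 3788760.74 / 60000
  = 63.15 kW


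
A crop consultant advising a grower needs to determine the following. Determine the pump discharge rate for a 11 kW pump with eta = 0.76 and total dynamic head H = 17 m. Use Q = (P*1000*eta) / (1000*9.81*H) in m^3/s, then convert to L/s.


Q = (P * 1000 * eta) / (rho * g * H)
  = (11 * 1000 * 0.76) / (1000 * 9.81 * 17)
  = 8360 / 166770
  = 0.05013 m^3/s = 50.13 L/s


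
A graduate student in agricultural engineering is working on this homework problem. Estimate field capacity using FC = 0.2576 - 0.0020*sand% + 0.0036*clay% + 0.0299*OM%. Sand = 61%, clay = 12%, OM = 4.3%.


FC = 0.2576 - 0.0020*61 + 0.0036*12 + 0.0299*4.3
   = 0.2576 - 0.1220 + 0.0432 + 0.1286
   = 0.3074


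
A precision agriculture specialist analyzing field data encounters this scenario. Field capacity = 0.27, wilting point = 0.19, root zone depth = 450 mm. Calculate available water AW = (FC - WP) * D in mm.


AW = (FC - WP) * D
   = (0.27 - 0.19) * 450
   = 0.08 * 450
   = 36 mm


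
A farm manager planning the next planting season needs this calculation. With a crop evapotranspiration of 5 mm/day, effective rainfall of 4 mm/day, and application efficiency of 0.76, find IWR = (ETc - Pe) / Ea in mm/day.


IWR = (ETc - Pe) / Ea
    = (5 - 4) / 0.76
    = 1 / 0.76
    = 1.32 mm/day


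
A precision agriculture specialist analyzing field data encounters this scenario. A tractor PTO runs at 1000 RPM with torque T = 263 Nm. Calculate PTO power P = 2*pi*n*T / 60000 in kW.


P = 2*pi*n*T / 60000
  = 2*pi * 1000 * 263 / 60000
  = 1652477.74 / 60000
  = 27.54 kW


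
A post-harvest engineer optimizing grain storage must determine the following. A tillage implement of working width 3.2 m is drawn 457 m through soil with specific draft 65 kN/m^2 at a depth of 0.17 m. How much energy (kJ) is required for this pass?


E = k * d * w * L
  = 65 * 0.17 * 3.2 * 457
  = 16159.52 kJ


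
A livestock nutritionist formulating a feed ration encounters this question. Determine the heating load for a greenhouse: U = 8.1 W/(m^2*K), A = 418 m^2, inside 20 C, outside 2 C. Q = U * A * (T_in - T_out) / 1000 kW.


dT = 20 - (2) = 18 K
Q = U * A * dT
  = 8.1 * 418 * 18
  = 60944.40 W = 60.94 kW


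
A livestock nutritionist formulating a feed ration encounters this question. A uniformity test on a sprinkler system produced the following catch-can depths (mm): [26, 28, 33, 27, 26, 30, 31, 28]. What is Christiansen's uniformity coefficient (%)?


xbar = 229 / 8 = 28.625
sum|xi - xbar| = 16.250
CU = 100 * (1 - 16.250 / (8 * 28.625))
   = 100 * (1 - 0.0710)
   = 92.90%


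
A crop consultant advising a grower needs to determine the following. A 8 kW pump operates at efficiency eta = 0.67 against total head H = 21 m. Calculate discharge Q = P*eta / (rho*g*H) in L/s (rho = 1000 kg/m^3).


Q = (P * 1000 * eta) / (rho * g * H)
  = (8 * 1000 * 0.67) / (1000 * 9.81 * 21)
  = 5360 / 206010
  = 0.02602 m^3/s = 26.02 L/s


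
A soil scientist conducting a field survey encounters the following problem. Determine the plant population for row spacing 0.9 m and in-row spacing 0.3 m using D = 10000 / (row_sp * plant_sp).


D = 10000 / (row_sp * plant_sp)
  = 10000 / (0.9 * 0.3)
  = 10000 / 0.2700
  = 37037.04 plants/ha


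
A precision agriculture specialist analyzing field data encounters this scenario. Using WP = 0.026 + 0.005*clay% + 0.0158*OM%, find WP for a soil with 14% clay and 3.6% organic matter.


WP = 0.026 + 0.005*14 + 0.0158*3.6
   = 0.026 + 0.0700 + 0.0569
   = 0.1529


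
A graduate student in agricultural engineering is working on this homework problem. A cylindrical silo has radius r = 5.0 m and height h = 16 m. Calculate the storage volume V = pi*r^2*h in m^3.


V = pi * r^2 * h
  = pi * 5.0^2 * 16
  = pi * 25 * 16
  = 1256.64 m^3


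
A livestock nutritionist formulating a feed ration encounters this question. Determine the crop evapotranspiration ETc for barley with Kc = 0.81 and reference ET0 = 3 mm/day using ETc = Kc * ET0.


ETc = Kc * ET0
    = 0.81 * 3
    = 2.43 mm/day


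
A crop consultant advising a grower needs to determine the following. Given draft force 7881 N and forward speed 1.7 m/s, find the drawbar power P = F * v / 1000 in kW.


P = F * v / 1000
  = 7881 * 1.7 / 1000
  = 13397.70 / 1000
  = 13.40 kW


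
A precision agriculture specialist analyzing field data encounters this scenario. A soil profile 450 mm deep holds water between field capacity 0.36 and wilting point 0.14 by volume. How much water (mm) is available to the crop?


AW = (FC - WP) * D
   = (0.36 - 0.14) * 450
   = 0.22 * 450
   = 99 mm


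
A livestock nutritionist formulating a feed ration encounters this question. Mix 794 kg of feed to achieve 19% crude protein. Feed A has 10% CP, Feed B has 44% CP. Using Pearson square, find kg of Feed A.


parts_A = CP_b - target = 44 - 19 = 25
parts_B = target - CP_a = 19 - 10 = 9
total_parts = 25 + 9 = 34
Feed A = 794 * 25 / 34 = 583.82 kg
Feed B = 794 * 9 / 34 = 210.18 kg

583.82 kg


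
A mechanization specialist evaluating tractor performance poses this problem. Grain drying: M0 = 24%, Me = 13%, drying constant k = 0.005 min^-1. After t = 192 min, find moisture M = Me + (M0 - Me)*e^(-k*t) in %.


M = Me + (M0 - Me) * e^(-k*t)
  = 13 + (24 - 13) * e^(-0.005*192)
  = 13 + 11 * e^(-0.960)
  = 13 + 11 * 0.38289
  = 13 + 4.2118
  = 17.21%


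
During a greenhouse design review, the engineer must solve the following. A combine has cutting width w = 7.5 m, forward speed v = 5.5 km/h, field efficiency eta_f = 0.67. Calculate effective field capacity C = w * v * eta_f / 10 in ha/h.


C = w * v * eta_f / 10
  = 7.5 * 5.5 * 0.67 / 10
  = 27.64 / 10
  = 2.76 ha/h


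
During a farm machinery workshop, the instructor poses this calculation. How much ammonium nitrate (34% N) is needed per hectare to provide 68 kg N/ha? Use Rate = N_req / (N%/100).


Rate = N_required / (N_content / 100)
     = 68 / (34 / 100)
     = 68 / 0.34
     = 200 kg/ha


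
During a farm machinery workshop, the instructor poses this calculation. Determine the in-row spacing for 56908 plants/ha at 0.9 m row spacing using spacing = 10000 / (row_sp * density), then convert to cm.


spacing = 10000 / (row_sp * density)
        = 10000 / (0.9 * 56908)
        = 10000 / 51217.20
        = 0.19525 m = 19.52 cm


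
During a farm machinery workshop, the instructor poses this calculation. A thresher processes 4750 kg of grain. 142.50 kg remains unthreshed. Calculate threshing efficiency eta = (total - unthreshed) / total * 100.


eta = (total - unthreshed) / total * 100
    = (4750 - 142.50) / 4750 * 100
    = 4607.50 / 4750 * 100
    = 97%


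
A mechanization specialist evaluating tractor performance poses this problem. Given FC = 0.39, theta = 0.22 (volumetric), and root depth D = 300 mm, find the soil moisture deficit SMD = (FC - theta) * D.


SMD = (FC - theta) * D
    = (0.39 - 0.22) * 300
    = 0.170 * 300
    = 51 mm


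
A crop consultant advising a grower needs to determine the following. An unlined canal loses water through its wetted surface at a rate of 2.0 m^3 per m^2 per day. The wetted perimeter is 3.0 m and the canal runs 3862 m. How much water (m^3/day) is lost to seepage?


S = C * P * L
  = 2.0 * 3.0 * 3862
  = 23172 m^3/day


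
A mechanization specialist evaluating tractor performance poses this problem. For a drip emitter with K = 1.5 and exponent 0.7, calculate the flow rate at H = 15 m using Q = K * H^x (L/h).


Q = K * H^x
  = 1.5 * 15^0.7
  = 1.5 * 6.6568
  = 9.99 L/h


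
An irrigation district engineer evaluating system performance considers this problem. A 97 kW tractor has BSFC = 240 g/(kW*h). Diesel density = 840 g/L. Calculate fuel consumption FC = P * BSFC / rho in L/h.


FC = P * BSFC / rho_fuel
   = 97 * 240 / 840
   = 23280 / 840
   = 27.71 L/h


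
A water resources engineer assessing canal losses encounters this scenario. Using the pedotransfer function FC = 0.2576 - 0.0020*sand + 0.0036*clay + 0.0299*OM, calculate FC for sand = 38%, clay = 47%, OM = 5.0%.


FC = 0.2576 - 0.0020*38 + 0.0036*47 + 0.0299*5.0
   = 0.2576 - 0.0760 + 0.1692 + 0.1495
   = 0.5003


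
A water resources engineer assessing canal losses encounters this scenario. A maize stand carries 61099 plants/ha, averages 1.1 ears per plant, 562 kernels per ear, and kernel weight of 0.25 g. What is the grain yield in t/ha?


Y = density * ears * kernels * kw
  = 61099 * 1.1 * 562 * 0.25 g/ha
  = 9442850.45 g/ha
  = 9442.85 kg/ha = 9.44 t/ha


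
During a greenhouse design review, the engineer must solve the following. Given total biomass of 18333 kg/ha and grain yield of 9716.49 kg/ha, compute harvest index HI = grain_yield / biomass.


HI = grain_yield / biomass
   = 9716.49 / 18333
   = 0.53


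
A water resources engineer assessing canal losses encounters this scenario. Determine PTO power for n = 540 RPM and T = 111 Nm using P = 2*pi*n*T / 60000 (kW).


P = 2*pi*n*T / 60000
  = 2*pi * 540 * 111 / 60000
  = 376614.13 / 60000
  = 6.28 kW


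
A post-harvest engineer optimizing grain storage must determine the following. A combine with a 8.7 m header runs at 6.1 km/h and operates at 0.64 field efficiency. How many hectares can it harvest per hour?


C = w * v * eta_f / 10
  = 8.7 * 6.1 * 0.64 / 10
  = 33.96 / 10
  = 3.40 ha/h


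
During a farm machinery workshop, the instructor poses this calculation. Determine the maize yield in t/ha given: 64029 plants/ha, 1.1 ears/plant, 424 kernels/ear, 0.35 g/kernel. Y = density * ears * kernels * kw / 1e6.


Y = density * ears * kernels * kw
  = 64029 * 1.1 * 424 * 0.35 g/ha
  = 10452093.96 g/ha
  = 10452.09 kg/ha = 10.45 t/ha


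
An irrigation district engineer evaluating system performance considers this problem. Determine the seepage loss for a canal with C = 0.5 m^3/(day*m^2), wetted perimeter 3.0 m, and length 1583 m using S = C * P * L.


S = C * P * L
  = 0.5 * 3.0 * 1583
  = 2374.50 m^3/day


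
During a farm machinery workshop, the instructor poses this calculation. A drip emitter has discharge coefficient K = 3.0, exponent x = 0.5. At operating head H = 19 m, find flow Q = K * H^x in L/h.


Q = K * H^x
  = 3.0 * 19^0.5
  = 3.0 * 4.3589
  = 13.08 L/h


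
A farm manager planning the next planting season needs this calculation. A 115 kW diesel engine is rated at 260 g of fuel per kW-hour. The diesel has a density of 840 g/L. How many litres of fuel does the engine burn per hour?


FC = P * BSFC / rho_fuel
   = 115 * 260 / 840
   = 29900 / 840
   = 35.60 L/h


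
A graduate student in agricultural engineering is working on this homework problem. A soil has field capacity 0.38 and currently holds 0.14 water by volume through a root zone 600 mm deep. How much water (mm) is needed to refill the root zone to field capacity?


SMD = (FC - theta) * D
    = (0.38 - 0.14) * 600
    = 0.240 * 600
    = 144 mm


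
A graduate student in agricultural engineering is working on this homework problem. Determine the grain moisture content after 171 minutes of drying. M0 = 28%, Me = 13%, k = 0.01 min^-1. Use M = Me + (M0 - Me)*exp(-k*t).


M = Me + (M0 - Me) * e^(-k*t)
  = 13 + (28 - 13) * e^(-0.01*171)
  = 13 + 15 * e^(-1.710)
  = 13 + 15 * 0.18087
  = 13 + 2.7130
  = 15.71%


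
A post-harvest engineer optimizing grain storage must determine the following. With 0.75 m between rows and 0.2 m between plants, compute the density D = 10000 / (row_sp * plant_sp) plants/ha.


D = 10000 / (row_sp * plant_sp)
  = 10000 / (0.75 * 0.2)
  = 10000 / 0.1500
  = 66666.67 plants/ha


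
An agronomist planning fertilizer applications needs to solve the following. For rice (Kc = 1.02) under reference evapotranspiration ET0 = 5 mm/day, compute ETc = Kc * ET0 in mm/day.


ETc = Kc * ET0
    = 1.02 * 5
    = 5.10 mm/day


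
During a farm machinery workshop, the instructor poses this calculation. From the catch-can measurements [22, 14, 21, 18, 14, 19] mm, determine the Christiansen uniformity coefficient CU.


xbar = 108 / 6 = 18
sum|xi - xbar| = 16
CU = 100 * (1 - 16 / (6 * 18))
   = 100 * (1 - 0.1481)
   = 85.19%


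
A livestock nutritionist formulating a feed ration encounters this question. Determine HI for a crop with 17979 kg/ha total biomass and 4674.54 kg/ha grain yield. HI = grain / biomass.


HI = grain_yield / biomass
   = 4674.54 / 17979
   = 0.26


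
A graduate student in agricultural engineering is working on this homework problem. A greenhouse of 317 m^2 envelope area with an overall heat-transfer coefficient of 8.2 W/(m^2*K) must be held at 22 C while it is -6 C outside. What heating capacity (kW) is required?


dT = 22 - (-6) = 28 K
Q = U * A * dT
  = 8.2 * 317 * 28
  = 72783.20 W = 72.78 kW


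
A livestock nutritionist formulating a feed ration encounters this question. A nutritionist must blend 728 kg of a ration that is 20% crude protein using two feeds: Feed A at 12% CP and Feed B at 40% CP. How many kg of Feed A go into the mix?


parts_A = CP_b - target = 40 - 20 = 20
parts_B = target - CP_a = 20 - 12 = 8
total_parts = 20 + 8 = 28
Feed A = 728 * 20 / 28 = 520 kg
Feed B = 728 * 8 / 28 = 208 kg

520 kg


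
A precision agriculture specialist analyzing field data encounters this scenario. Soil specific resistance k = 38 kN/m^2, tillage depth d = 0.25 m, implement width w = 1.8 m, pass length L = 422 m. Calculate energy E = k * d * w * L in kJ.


E = k * d * w * L
  = 38 * 0.25 * 1.8 * 422
  = 7216.20 kJ


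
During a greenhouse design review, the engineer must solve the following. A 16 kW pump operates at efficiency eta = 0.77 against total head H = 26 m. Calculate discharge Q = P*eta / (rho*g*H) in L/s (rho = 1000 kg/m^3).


Q = (P * 1000 * eta) / (rho * g * H)
  = (16 * 1000 * 0.77) / (1000 * 9.81 * 26)
  = 12320 / 255060
  = 0.04830 m^3/s = 48.30 L/s


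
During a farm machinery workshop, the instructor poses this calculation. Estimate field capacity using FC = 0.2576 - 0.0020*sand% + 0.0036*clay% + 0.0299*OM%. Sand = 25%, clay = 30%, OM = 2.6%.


FC = 0.2576 - 0.0020*25 + 0.0036*30 + 0.0299*2.6
   = 0.2576 - 0.0500 + 0.1080 + 0.0777
   = 0.3933


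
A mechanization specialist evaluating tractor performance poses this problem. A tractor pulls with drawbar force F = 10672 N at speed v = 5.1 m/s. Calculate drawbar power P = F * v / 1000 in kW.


P = F * v / 1000
  = 10672 * 5.1 / 1000
  = 54427.20 / 1000
  = 54.43 kW


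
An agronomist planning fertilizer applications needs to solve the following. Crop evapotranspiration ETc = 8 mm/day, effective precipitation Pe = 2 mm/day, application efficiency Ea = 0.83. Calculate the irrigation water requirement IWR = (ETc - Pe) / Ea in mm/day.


IWR = (ETc - Pe) / Ea
    = (8 - 2) / 0.83
    = 6 / 0.83
    = 7.23 mm/day


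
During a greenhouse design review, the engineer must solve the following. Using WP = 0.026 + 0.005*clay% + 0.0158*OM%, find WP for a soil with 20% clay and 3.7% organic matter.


WP = 0.026 + 0.005*20 + 0.0158*3.7
   = 0.026 + 0.1000 + 0.0585
   = 0.1845


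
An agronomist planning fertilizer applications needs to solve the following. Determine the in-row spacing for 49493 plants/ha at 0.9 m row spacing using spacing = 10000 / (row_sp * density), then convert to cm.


spacing = 10000 / (row_sp * density)
        = 10000 / (0.9 * 49493)
        = 10000 / 44543.70
        = 0.22450 m = 22.45 cm


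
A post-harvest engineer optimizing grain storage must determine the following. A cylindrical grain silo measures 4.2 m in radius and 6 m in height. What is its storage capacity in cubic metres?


V = pi * r^2 * h
  = pi * 4.2^2 * 6
  = pi * 17.64 * 6
  = 332.51 m^3


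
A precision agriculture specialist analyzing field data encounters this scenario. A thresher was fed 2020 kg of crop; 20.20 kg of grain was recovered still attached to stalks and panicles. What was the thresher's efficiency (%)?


eta = (total - unthreshed) / total * 100
    = (2020 - 20.20) / 2020 * 100
    = 1999.80 / 2020 * 100
    = 99%


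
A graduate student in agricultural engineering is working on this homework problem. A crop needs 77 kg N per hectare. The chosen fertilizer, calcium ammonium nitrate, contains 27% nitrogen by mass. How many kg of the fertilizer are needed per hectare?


Rate = N_required / (N_content / 100)
     = 77 / (27 / 100)
     = 77 / 0.27
     = 285.19 kg/ha


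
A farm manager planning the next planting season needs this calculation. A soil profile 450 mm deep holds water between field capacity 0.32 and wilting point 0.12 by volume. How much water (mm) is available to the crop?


AW = (FC - WP) * D
   = (0.32 - 0.12) * 450
   = 0.20 * 450
   = 90 mm


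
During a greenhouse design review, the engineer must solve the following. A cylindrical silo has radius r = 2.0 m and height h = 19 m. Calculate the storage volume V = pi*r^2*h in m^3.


V = pi * r^2 * h
  = pi * 2.0^2 * 19
  = pi * 4 * 19
  = 238.76 m^3


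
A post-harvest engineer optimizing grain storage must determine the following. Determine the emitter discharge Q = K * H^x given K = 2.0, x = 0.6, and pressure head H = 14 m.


Q = K * H^x
  = 2.0 * 14^0.6
  = 2.0 * 4.8717
  = 9.74 L/h


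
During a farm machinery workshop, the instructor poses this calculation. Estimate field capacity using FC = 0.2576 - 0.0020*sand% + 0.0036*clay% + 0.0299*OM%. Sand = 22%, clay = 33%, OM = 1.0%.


FC = 0.2576 - 0.0020*22 + 0.0036*33 + 0.0299*1.0
   = 0.2576 - 0.0440 + 0.1188 + 0.0299
   = 0.3623


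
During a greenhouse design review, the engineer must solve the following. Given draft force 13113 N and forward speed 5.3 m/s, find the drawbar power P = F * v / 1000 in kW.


P = F * v / 1000
  = 13113 * 5.3 / 1000
  = 69498.90 / 1000
  = 69.50 kW


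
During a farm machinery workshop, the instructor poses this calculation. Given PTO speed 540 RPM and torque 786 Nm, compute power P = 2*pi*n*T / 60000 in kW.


P = 2*pi*n*T / 60000
  = 2*pi * 540 * 786 / 60000
  = 2666835.17 / 60000
  = 44.45 kW


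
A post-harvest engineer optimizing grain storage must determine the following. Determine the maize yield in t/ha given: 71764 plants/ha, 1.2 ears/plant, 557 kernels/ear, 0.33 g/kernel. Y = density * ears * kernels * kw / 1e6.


Y = density * ears * kernels * kw
  = 71764 * 1.2 * 557 * 0.33 g/ha
  = 15829129.01 g/ha
  = 15829.13 kg/ha = 15.83 t/ha


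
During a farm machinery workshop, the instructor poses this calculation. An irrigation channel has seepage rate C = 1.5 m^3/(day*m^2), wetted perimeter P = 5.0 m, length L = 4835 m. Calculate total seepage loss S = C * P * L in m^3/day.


S = C * P * L
  = 1.5 * 5.0 * 4835
  = 36262.50 m^3/day


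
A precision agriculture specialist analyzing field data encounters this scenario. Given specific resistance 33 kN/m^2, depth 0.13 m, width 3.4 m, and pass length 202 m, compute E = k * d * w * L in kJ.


E = k * d * w * L
  = 33 * 0.13 * 3.4 * 202
  = 2946.37 kJ


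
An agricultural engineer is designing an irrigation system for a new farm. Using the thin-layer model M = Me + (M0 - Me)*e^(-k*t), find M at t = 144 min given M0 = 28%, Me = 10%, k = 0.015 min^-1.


M = Me + (M0 - Me) * e^(-k*t)
  = 10 + (28 - 10) * e^(-0.015*144)
  = 10 + 18 * e^(-2.160)
  = 10 + 18 * 0.11533
  = 10 + 2.0759
  = 12.08%


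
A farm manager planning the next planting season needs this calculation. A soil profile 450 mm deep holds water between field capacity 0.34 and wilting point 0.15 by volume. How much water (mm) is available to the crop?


AW = (FC - WP) * D
   = (0.34 - 0.15) * 450
   = 0.19 * 450
   = 85.50 mm


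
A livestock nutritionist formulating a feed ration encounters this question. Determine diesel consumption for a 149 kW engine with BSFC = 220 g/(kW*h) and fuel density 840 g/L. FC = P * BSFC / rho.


FC = P * BSFC / rho_fuel
   = 149 * 220 / 840
   = 32780 / 840
   = 39.02 L/h


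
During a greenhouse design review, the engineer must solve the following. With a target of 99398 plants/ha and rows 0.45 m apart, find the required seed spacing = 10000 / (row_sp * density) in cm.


spacing = 10000 / (row_sp * density)
        = 10000 / (0.45 * 99398)
        = 10000 / 44729.10
        = 0.22357 m = 22.36 cm


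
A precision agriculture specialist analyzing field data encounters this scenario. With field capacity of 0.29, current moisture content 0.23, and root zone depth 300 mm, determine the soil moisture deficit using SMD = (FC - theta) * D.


SMD = (FC - theta) * D
    = (0.29 - 0.23) * 300
    = 0.060 * 300
    = 18 mm


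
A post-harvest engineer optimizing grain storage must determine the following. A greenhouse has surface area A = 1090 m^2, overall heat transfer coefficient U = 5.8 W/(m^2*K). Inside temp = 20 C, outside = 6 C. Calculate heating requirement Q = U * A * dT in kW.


dT = 20 - (6) = 14 K
Q = U * A * dT
  = 5.8 * 1090 * 14
  = 88508 W = 88.51 kW


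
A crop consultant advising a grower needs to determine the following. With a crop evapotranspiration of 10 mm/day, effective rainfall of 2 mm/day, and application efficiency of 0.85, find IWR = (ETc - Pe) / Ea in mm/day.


IWR = (ETc - Pe) / Ea
    = (10 - 2) / 0.85
    = 8 / 0.85
    = 9.41 mm/day


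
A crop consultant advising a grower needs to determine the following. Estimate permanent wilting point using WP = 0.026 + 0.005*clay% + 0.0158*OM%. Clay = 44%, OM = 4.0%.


WP = 0.026 + 0.005*44 + 0.0158*4.0
   = 0.026 + 0.2200 + 0.0632
   = 0.3092


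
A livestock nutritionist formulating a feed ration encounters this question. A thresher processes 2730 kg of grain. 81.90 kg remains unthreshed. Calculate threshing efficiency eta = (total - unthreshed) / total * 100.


eta = (total - unthreshed) / total * 100
    = (2730 - 81.90) / 2730 * 100
    = 2648.10 / 2730 * 100
    = 97%


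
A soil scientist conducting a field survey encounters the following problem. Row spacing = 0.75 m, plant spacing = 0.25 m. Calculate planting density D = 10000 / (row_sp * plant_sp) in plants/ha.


D = 10000 / (row_sp * plant_sp)
  = 10000 / (0.75 * 0.25)
  = 10000 / 0.1875
  = 53333.33 plants/ha


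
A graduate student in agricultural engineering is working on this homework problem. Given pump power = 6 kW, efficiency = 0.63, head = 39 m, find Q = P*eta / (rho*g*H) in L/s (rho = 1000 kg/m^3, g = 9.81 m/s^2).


Q = (P * 1000 * eta) / (rho * g * H)
  = (6 * 1000 * 0.63) / (1000 * 9.81 * 39)
  = 3780 / 382590
  = 0.00988 m^3/s = 9.88 L/s


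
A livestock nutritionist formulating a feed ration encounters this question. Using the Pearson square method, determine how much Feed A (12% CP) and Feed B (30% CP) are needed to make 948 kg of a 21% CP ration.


parts_A = CP_b - target = 30 - 21 = 9
parts_B = target - CP_a = 21 - 12 = 9
total_parts = 9 + 9 = 18
Feed A = 948 * 9 / 18 = 474 kg
Feed B = 948 * 9 / 18 = 474 kg


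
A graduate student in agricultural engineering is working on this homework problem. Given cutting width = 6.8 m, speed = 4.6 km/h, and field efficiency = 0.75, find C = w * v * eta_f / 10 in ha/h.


C = w * v * eta_f / 10
  = 6.8 * 4.6 * 0.75 / 10
  = 23.46 / 10
  = 2.35 ha/h


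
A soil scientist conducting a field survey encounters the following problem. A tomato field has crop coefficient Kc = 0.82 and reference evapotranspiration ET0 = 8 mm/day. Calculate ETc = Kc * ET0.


ETc = Kc * ET0
    = 0.82 * 8
    = 6.56 mm/day


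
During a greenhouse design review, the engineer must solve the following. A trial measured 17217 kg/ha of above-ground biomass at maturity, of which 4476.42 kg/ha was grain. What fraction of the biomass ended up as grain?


HI = grain_yield / biomass
   = 4476.42 / 17217
   = 0.26


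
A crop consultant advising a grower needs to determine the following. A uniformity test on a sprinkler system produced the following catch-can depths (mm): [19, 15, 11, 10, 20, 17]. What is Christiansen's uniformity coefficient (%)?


xbar = 92 / 6 = 15.333
sum|xi - xbar| = 20
CU = 100 * (1 - 20 / (6 * 15.333))
   = 100 * (1 - 0.2174)
   = 78.26%


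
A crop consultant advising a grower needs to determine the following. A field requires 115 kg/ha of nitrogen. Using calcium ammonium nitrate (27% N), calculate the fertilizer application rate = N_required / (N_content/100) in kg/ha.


Rate = N_required / (N_content / 100)
     = 115 / (27 / 100)
     = 115 / 0.27
     = 425.93 kg/ha


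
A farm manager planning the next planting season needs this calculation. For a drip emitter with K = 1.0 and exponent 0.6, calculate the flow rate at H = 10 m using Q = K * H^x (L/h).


Q = K * H^x
  = 1.0 * 10^0.6
  = 1.0 * 3.9811
  = 3.98 L/h


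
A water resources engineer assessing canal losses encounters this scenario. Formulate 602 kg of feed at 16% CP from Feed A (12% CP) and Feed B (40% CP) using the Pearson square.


parts_A = CP_b - target = 40 - 16 = 24
parts_B = target - CP_a = 16 - 12 = 4
total_parts = 24 + 4 = 28
Feed A = 602 * 24 / 28 = 516 kg
Feed B = 602 * 4 / 28 = 86 kg

516 kg


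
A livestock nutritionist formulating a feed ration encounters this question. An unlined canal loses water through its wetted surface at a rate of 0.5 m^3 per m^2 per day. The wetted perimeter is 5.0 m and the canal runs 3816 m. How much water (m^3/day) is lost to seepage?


S = C * P * L
  = 0.5 * 5.0 * 3816
  = 9540 m^3/day


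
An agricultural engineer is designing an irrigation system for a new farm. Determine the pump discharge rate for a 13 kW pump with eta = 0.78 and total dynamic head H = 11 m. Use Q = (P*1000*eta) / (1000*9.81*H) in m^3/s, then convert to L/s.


Q = (P * 1000 * eta) / (rho * g * H)
  = (13 * 1000 * 0.78) / (1000 * 9.81 * 11)
  = 10140 / 107910
  = 0.09397 m^3/s = 93.97 L/s


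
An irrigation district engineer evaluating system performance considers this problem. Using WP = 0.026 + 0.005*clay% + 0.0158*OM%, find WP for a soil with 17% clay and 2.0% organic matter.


WP = 0.026 + 0.005*17 + 0.0158*2.0
   = 0.026 + 0.0850 + 0.0316
   = 0.1426


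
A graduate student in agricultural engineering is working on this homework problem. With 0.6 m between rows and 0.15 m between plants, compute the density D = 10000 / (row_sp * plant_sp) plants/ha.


D = 10000 / (row_sp * plant_sp)
  = 10000 / (0.6 * 0.15)
  = 10000 / 0.0900
  = 111111.11 plants/ha


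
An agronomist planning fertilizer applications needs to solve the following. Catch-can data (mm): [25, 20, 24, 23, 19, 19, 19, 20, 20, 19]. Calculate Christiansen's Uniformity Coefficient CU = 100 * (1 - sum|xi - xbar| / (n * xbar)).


xbar = 208 / 10 = 20.800
sum|xi - xbar| = 19.200
CU = 100 * (1 - 19.200 / (10 * 20.800))
   = 100 * (1 - 0.0923)
   = 90.77%


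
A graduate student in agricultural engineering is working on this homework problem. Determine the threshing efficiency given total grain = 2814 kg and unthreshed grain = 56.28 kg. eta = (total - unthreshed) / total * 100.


eta = (total - unthreshed) / total * 100
    = (2814 - 56.28) / 2814 * 100
    = 2757.72 / 2814 * 100
    = 98%


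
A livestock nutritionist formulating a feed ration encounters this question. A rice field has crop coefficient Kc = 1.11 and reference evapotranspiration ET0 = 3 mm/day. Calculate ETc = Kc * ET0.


ETc = Kc * ET0
    = 1.11 * 3
    = 3.33 mm/day


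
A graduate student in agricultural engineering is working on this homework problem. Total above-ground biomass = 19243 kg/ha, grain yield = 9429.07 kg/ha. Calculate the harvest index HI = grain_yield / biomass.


HI = grain_yield / biomass
   = 9429.07 / 19243
   = 0.49


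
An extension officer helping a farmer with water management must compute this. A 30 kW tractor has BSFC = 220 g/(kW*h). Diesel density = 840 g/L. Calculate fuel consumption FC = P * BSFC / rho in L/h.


FC = P * BSFC / rho_fuel
   = 30 * 220 / 840
   = 6600 / 840
   = 7.86 L/h


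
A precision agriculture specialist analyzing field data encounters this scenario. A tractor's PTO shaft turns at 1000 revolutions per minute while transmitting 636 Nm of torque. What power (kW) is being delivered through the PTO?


P = 2*pi*n*T / 60000
  = 2*pi * 1000 * 636 / 60000
  = 3996105.86 / 60000
  = 66.60 kW


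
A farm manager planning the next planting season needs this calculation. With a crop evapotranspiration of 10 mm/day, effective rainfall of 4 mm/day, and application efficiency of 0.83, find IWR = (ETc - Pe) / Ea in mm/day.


IWR = (ETc - Pe) / Ea
    = (10 - 4) / 0.83
    = 6 / 0.83
    = 7.23 mm/day


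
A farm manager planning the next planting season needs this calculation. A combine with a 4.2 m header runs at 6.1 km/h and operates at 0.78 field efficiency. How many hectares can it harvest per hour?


C = w * v * eta_f / 10
  = 4.2 * 6.1 * 0.78 / 10
  = 19.98 / 10
  = 2.00 ha/h


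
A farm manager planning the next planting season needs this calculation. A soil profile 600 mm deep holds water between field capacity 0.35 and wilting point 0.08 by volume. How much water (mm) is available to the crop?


AW = (FC - WP) * D
   = (0.35 - 0.08) * 600
   = 0.27 * 600
   = 162 mm


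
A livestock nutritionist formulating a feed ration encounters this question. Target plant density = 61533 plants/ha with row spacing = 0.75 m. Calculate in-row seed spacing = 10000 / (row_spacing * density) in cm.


spacing = 10000 / (row_sp * density)
        = 10000 / (0.75 * 61533)
        = 10000 / 46149.75
        = 0.21669 m = 21.67 cm


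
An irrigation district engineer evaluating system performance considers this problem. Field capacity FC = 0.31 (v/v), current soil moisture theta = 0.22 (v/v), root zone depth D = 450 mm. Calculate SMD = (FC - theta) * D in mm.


SMD = (FC - theta) * D
    = (0.31 - 0.22) * 450
    = 0.090 * 450
    = 40.50 mm


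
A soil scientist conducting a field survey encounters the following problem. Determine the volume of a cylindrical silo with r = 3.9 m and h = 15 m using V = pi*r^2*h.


V = pi * r^2 * h
  = pi * 3.9^2 * 15
  = pi * 15.21 * 15
  = 716.75 m^3
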